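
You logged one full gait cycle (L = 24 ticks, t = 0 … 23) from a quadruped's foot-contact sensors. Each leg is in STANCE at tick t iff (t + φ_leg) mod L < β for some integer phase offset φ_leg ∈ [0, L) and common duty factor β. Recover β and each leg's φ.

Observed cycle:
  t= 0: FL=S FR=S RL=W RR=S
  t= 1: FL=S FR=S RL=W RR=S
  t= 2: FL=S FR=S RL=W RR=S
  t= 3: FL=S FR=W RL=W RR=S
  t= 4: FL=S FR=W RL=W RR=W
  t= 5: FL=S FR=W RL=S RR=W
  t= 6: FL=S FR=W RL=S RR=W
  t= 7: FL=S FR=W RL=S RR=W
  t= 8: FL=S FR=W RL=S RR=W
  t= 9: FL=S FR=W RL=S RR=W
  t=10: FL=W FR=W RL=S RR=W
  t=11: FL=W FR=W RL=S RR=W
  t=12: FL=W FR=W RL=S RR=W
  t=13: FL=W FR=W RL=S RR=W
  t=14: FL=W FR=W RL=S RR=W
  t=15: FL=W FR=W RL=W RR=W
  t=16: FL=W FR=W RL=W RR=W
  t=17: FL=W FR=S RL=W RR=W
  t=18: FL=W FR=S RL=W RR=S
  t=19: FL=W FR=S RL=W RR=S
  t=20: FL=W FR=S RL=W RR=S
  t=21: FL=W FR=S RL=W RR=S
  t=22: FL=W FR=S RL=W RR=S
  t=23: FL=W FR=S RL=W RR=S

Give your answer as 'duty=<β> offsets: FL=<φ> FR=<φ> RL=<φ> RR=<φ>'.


duty β = stance ticks per leg = 10
FL: stance ticks = 10; W→S at t=0 → φ=0
FR: stance ticks = 10; W→S at t=17 → φ=7
RL: stance ticks = 10; W→S at t=5 → φ=19
RR: stance ticks = 10; W→S at t=18 → φ=6

duty=10 offsets: FL=0 FR=7 RL=19 RR=6


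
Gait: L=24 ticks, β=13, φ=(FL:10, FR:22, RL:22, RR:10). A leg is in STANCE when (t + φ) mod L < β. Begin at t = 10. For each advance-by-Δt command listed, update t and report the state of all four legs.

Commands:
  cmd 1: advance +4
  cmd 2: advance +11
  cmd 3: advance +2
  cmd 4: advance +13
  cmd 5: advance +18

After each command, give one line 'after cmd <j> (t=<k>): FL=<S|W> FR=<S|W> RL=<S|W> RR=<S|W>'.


after cmd 1 (t=14): FL=S FR=S RL=S RR=S
after cmd 2 (t=25): FL=S FR=W RL=W RR=S
after cmd 3 (t=27): FL=W FR=S RL=S RR=W
after cmd 4 (t=40): FL=S FR=W RL=W RR=S
after cmd 5 (t=58): FL=W FR=S RL=S RR=W

start t=10: FL=W FR=S RL=S RR=W
cmd 1: advance +4 → t=14, phase=(0,12,12,0) → FL=S FR=S RL=S RR=S
cmd 2: advance +11 → t=25, phase=(11,23,23,11) → FL=S FR=W RL=W RR=S
cmd 3: advance +2 → t=27, phase=(13,1,1,13) → FL=W FR=S RL=S RR=W
cmd 4: advance +13 → t=40, phase=(2,14,14,2) → FL=S FR=W RL=W RR=S
cmd 5: advance +18 → t=58, phase=(20,8,8,20) → FL=W FR=S RL=S RR=W


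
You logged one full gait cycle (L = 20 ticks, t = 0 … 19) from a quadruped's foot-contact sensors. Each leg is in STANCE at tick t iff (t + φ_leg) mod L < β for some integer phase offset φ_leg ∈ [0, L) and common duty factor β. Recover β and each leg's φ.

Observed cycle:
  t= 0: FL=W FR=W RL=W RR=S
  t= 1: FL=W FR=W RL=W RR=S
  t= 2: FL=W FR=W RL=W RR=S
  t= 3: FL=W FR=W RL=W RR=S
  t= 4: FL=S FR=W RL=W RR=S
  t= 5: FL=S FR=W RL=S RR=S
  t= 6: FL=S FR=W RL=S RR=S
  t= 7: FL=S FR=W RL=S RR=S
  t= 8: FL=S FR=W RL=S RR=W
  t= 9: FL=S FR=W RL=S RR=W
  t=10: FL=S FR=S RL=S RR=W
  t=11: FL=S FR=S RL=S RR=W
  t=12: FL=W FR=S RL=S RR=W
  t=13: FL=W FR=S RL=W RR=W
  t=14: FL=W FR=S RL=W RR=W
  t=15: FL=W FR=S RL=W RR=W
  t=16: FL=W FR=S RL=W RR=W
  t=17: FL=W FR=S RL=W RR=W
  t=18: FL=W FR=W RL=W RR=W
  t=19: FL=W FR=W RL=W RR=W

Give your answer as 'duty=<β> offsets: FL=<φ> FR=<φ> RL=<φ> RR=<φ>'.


duty β = stance ticks per leg = 8
FL: stance ticks = 8; W→S at t=4 → φ=16
FR: stance ticks = 8; W→S at t=10 → φ=10
RL: stance ticks = 8; W→S at t=5 → φ=15
RR: stance ticks = 8; W→S at t=0 → φ=0

duty=8 offsets: FL=16 FR=10 RL=15 RR=0


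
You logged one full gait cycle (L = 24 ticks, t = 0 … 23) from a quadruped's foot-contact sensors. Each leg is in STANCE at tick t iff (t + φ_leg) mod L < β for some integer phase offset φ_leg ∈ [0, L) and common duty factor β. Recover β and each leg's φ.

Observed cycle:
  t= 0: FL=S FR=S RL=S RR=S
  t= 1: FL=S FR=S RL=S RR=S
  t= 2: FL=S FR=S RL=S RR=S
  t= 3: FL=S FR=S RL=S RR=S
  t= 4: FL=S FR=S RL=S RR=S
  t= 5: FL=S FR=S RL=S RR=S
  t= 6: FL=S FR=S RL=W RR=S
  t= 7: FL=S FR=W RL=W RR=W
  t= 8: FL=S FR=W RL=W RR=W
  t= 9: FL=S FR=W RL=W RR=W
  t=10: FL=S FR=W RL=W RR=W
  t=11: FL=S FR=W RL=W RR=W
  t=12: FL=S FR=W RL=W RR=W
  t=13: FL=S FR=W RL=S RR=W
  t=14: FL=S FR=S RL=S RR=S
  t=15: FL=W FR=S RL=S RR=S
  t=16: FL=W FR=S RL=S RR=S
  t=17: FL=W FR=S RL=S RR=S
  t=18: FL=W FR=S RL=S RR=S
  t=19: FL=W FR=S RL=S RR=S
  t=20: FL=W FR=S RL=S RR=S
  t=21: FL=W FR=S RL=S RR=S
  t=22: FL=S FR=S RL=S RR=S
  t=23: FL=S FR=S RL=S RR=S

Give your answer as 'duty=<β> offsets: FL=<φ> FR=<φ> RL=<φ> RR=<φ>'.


duty=17 offsets: FL=2 FR=10 RL=11 RR=10

duty β = stance ticks per leg = 17
FL: stance ticks = 17; W→S at t=22 → φ=2
FR: stance ticks = 17; W→S at t=14 → φ=10
RL: stance ticks = 17; W→S at t=13 → φ=11
RR: stance ticks = 17; W→S at t=14 → φ=10


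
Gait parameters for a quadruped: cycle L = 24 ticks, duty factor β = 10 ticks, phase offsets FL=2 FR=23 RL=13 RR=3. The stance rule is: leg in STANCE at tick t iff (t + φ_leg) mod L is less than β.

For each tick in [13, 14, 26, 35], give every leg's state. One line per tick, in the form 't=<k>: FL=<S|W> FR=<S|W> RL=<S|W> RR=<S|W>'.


t=13: phase=(15,12,2,16) vs β=10 → FL=W FR=W RL=S RR=W
t=14: phase=(16,13,3,17) vs β=10 → FL=W FR=W RL=S RR=W
t=26: phase=(4,1,15,5) vs β=10 → FL=S FR=S RL=W RR=S
t=35: phase=(13,10,0,14) vs β=10 → FL=W FR=W RL=S RR=W

t=13: FL=W FR=W RL=S RR=W
t=14: FL=W FR=W RL=S RR=W
t=26: FL=S FR=S RL=W RR=S
t=35: FL=W FR=W RL=S RR=W


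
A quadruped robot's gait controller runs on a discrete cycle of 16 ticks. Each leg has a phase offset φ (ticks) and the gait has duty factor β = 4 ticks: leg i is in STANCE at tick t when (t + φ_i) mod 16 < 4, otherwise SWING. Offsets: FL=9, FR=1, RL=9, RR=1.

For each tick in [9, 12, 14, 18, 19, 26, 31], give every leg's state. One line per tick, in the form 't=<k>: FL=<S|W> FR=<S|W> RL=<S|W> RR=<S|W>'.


t=9: FL=S FR=W RL=S RR=W
t=12: FL=W FR=W RL=W RR=W
t=14: FL=W FR=W RL=W RR=W
t=18: FL=W FR=S RL=W RR=S
t=19: FL=W FR=W RL=W RR=W
t=26: FL=S FR=W RL=S RR=W
t=31: FL=W FR=S RL=W RR=S

t=9: phase=(2,10,2,10) vs β=4 → FL=S FR=W RL=S RR=W
t=12: phase=(5,13,5,13) vs β=4 → FL=W FR=W RL=W RR=W
t=14: phase=(7,15,7,15) vs β=4 → FL=W FR=W RL=W RR=W
t=18: phase=(11,3,11,3) vs β=4 → FL=W FR=S RL=W RR=S
t=19: phase=(12,4,12,4) vs β=4 → FL=W FR=W RL=W RR=W
t=26: phase=(3,11,3,11) vs β=4 → FL=S FR=W RL=S RR=W
t=31: phase=(8,0,8,0) vs β=4 → FL=W FR=S RL=W RR=S


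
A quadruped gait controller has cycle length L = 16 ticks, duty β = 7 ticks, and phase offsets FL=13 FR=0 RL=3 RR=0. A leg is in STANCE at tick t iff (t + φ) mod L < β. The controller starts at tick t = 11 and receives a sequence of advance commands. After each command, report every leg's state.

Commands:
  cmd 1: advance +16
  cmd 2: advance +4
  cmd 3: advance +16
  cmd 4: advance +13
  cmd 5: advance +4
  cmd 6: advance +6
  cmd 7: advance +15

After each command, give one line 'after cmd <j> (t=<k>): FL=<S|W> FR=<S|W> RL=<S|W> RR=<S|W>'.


start t=11: FL=W FR=W RL=W RR=W
cmd 1: advance +16 → t=27, phase=(8,11,14,11) → FL=W FR=W RL=W RR=W
cmd 2: advance +4 → t=31, phase=(12,15,2,15) → FL=W FR=W RL=S RR=W
cmd 3: advance +16 → t=47, phase=(12,15,2,15) → FL=W FR=W RL=S RR=W
cmd 4: advance +13 → t=60, phase=(9,12,15,12) → FL=W FR=W RL=W RR=W
cmd 5: advance +4 → t=64, phase=(13,0,3,0) → FL=W FR=S RL=S RR=S
cmd 6: advance +6 → t=70, phase=(3,6,9,6) → FL=S FR=S RL=W RR=S
cmd 7: advance +15 → t=85, phase=(2,5,8,5) → FL=S FR=S RL=W RR=S

after cmd 1 (t=27): FL=W FR=W RL=W RR=W
after cmd 2 (t=31): FL=W FR=W RL=S RR=W
after cmd 3 (t=47): FL=W FR=W RL=S RR=W
after cmd 4 (t=60): FL=W FR=W RL=W RR=W
after cmd 5 (t=64): FL=W FR=S RL=S RR=S
after cmd 6 (t=70): FL=S FR=S RL=W RR=S
after cmd 7 (t=85): FL=S FR=S RL=W RR=S


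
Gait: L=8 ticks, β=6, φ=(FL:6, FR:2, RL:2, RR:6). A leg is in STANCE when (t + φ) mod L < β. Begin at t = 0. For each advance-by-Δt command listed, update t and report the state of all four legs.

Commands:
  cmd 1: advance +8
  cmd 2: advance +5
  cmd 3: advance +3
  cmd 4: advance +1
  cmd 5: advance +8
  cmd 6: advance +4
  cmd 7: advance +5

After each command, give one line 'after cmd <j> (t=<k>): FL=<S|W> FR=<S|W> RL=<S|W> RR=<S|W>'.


start t=0: FL=W FR=S RL=S RR=W
cmd 1: advance +8 → t=8, phase=(6,2,2,6) → FL=W FR=S RL=S RR=W
cmd 2: advance +5 → t=13, phase=(3,7,7,3) → FL=S FR=W RL=W RR=S
cmd 3: advance +3 → t=16, phase=(6,2,2,6) → FL=W FR=S RL=S RR=W
cmd 4: advance +1 → t=17, phase=(7,3,3,7) → FL=W FR=S RL=S RR=W
cmd 5: advance +8 → t=25, phase=(7,3,3,7) → FL=W FR=S RL=S RR=W
cmd 6: advance +4 → t=29, phase=(3,7,7,3) → FL=S FR=W RL=W RR=S
cmd 7: advance +5 → t=34, phase=(0,4,4,0) → FL=S FR=S RL=S RR=S

after cmd 1 (t=8): FL=W FR=S RL=S RR=W
after cmd 2 (t=13): FL=S FR=W RL=W RR=S
after cmd 3 (t=16): FL=W FR=S RL=S RR=W
after cmd 4 (t=17): FL=W FR=S RL=S RR=W
after cmd 5 (t=25): FL=W FR=S RL=S RR=W
after cmd 6 (t=29): FL=S FR=W RL=W RR=S
after cmd 7 (t=34): FL=S FR=S RL=S RR=S


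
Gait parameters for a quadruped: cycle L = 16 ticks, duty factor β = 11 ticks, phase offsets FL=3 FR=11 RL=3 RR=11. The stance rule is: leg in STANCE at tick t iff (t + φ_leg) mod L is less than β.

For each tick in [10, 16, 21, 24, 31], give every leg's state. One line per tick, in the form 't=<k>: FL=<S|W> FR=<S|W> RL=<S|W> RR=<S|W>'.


t=10: phase=(13,5,13,5) vs β=11 → FL=W FR=S RL=W RR=S
t=16: phase=(3,11,3,11) vs β=11 → FL=S FR=W RL=S RR=W
t=21: phase=(8,0,8,0) vs β=11 → FL=S FR=S RL=S RR=S
t=24: phase=(11,3,11,3) vs β=11 → FL=W FR=S RL=W RR=S
t=31: phase=(2,10,2,10) vs β=11 → FL=S FR=S RL=S RR=S

t=10: FL=W FR=S RL=W RR=S
t=16: FL=S FR=W RL=S RR=W
t=21: FL=S FR=S RL=S RR=S
t=24: FL=W FR=S RL=W RR=S
t=31: FL=S FR=S RL=S RR=S


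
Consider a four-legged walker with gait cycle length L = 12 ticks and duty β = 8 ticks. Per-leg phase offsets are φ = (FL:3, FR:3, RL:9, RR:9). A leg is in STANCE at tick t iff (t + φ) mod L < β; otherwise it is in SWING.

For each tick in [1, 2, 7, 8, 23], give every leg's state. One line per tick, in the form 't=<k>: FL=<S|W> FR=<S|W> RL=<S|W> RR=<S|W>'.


t=1: FL=S FR=S RL=W RR=W
t=2: FL=S FR=S RL=W RR=W
t=7: FL=W FR=W RL=S RR=S
t=8: FL=W FR=W RL=S RR=S
t=23: FL=S FR=S RL=W RR=W

t=1: phase=(4,4,10,10) vs β=8 → FL=S FR=S RL=W RR=W
t=2: phase=(5,5,11,11) vs β=8 → FL=S FR=S RL=W RR=W
t=7: phase=(10,10,4,4) vs β=8 → FL=W FR=W RL=S RR=S
t=8: phase=(11,11,5,5) vs β=8 → FL=W FR=W RL=S RR=S
t=23: phase=(2,2,8,8) vs β=8 → FL=S FR=S RL=W RR=W


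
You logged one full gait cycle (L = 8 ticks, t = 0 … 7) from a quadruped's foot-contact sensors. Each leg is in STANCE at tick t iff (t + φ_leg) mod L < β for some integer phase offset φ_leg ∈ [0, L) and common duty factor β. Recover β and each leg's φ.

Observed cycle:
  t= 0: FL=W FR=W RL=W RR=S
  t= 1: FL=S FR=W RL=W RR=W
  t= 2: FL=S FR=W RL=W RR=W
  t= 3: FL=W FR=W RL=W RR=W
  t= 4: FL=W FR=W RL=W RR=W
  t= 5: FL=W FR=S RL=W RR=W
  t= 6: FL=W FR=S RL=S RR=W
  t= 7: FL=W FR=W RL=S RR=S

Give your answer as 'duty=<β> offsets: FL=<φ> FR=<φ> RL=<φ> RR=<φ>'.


duty=2 offsets: FL=7 FR=3 RL=2 RR=1

duty β = stance ticks per leg = 2
FL: stance ticks = 2; W→S at t=1 → φ=7
FR: stance ticks = 2; W→S at t=5 → φ=3
RL: stance ticks = 2; W→S at t=6 → φ=2
RR: stance ticks = 2; W→S at t=7 → φ=1


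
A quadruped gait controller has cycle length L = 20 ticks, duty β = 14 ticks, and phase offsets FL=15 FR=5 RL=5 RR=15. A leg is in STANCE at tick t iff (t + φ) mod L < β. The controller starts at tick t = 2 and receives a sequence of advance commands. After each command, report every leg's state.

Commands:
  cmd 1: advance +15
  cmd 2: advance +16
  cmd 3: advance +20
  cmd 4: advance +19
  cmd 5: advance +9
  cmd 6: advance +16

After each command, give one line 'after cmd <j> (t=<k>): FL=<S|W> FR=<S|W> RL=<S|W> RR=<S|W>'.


after cmd 1 (t=17): FL=S FR=S RL=S RR=S
after cmd 2 (t=33): FL=S FR=W RL=W RR=S
after cmd 3 (t=53): FL=S FR=W RL=W RR=S
after cmd 4 (t=72): FL=S FR=W RL=W RR=S
after cmd 5 (t=81): FL=W FR=S RL=S RR=W
after cmd 6 (t=97): FL=S FR=S RL=S RR=S

start t=2: FL=W FR=S RL=S RR=W
cmd 1: advance +15 → t=17, phase=(12,2,2,12) → FL=S FR=S RL=S RR=S
cmd 2: advance +16 → t=33, phase=(8,18,18,8) → FL=S FR=W RL=W RR=S
cmd 3: advance +20 → t=53, phase=(8,18,18,8) → FL=S FR=W RL=W RR=S
cmd 4: advance +19 → t=72, phase=(7,17,17,7) → FL=S FR=W RL=W RR=S
cmd 5: advance +9 → t=81, phase=(16,6,6,16) → FL=W FR=S RL=S RR=W
cmd 6: advance +16 → t=97, phase=(12,2,2,12) → FL=S FR=S RL=S RR=S


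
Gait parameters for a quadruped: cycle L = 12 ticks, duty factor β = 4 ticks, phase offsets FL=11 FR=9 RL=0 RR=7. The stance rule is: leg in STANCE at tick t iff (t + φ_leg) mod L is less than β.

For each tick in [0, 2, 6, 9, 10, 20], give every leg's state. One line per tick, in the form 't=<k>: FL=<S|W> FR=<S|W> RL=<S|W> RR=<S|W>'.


t=0: FL=W FR=W RL=S RR=W
t=2: FL=S FR=W RL=S RR=W
t=6: FL=W FR=S RL=W RR=S
t=9: FL=W FR=W RL=W RR=W
t=10: FL=W FR=W RL=W RR=W
t=20: FL=W FR=W RL=W RR=S

t=0: phase=(11,9,0,7) vs β=4 → FL=W FR=W RL=S RR=W
t=2: phase=(1,11,2,9) vs β=4 → FL=S FR=W RL=S RR=W
t=6: phase=(5,3,6,1) vs β=4 → FL=W FR=S RL=W RR=S
t=9: phase=(8,6,9,4) vs β=4 → FL=W FR=W RL=W RR=W
t=10: phase=(9,7,10,5) vs β=4 → FL=W FR=W RL=W RR=W
t=20: phase=(7,5,8,3) vs β=4 → FL=W FR=W RL=W RR=S


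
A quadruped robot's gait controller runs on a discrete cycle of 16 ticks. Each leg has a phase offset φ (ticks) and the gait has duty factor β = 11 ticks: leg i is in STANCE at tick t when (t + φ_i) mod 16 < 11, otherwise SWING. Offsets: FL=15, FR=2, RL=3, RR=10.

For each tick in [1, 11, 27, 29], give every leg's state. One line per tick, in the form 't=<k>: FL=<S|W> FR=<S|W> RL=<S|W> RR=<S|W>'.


t=1: FL=S FR=S RL=S RR=W
t=11: FL=S FR=W RL=W RR=S
t=27: FL=S FR=W RL=W RR=S
t=29: FL=W FR=W RL=S RR=S

t=1: phase=(0,3,4,11) vs β=11 → FL=S FR=S RL=S RR=W
t=11: phase=(10,13,14,5) vs β=11 → FL=S FR=W RL=W RR=S
t=27: phase=(10,13,14,5) vs β=11 → FL=S FR=W RL=W RR=S
t=29: phase=(12,15,0,7) vs β=11 → FL=W FR=W RL=S RR=S


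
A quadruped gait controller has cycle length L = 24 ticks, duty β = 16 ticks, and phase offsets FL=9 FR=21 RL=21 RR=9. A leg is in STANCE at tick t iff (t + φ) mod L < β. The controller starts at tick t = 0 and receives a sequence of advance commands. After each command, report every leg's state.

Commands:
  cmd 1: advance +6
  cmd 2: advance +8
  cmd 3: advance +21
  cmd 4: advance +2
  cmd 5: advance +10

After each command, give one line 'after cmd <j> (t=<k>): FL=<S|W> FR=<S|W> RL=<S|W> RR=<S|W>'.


start t=0: FL=S FR=W RL=W RR=S
cmd 1: advance +6 → t=6, phase=(15,3,3,15) → FL=S FR=S RL=S RR=S
cmd 2: advance +8 → t=14, phase=(23,11,11,23) → FL=W FR=S RL=S RR=W
cmd 3: advance +21 → t=35, phase=(20,8,8,20) → FL=W FR=S RL=S RR=W
cmd 4: advance +2 → t=37, phase=(22,10,10,22) → FL=W FR=S RL=S RR=W
cmd 5: advance +10 → t=47, phase=(8,20,20,8) → FL=S FR=W RL=W RR=S

after cmd 1 (t=6): FL=S FR=S RL=S RR=S
after cmd 2 (t=14): FL=W FR=S RL=S RR=W
after cmd 3 (t=35): FL=W FR=S RL=S RR=W
after cmd 4 (t=37): FL=W FR=S RL=S RR=W
after cmd 5 (t=47): FL=S FR=W RL=W RR=S


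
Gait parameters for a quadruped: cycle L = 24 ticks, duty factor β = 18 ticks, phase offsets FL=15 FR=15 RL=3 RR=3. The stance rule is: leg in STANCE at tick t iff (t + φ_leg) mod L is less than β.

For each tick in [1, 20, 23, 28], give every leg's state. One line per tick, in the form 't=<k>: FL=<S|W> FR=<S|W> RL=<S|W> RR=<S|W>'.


t=1: FL=S FR=S RL=S RR=S
t=20: FL=S FR=S RL=W RR=W
t=23: FL=S FR=S RL=S RR=S
t=28: FL=W FR=W RL=S RR=S

t=1: phase=(16,16,4,4) vs β=18 → FL=S FR=S RL=S RR=S
t=20: phase=(11,11,23,23) vs β=18 → FL=S FR=S RL=W RR=W
t=23: phase=(14,14,2,2) vs β=18 → FL=S FR=S RL=S RR=S
t=28: phase=(19,19,7,7) vs β=18 → FL=W FR=W RL=S RR=S


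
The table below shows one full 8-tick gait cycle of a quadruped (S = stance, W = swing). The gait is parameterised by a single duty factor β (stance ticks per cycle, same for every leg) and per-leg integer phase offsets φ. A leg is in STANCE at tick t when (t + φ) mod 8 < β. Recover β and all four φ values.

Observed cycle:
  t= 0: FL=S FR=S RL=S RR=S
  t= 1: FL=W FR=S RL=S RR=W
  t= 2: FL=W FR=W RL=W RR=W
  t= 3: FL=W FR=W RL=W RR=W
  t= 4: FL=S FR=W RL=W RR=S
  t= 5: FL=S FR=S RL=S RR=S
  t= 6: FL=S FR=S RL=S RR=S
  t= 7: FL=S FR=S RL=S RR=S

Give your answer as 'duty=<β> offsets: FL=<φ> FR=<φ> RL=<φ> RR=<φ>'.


duty=5 offsets: FL=4 FR=3 RL=3 RR=4

duty β = stance ticks per leg = 5
FL: stance ticks = 5; W→S at t=4 → φ=4
FR: stance ticks = 5; W→S at t=5 → φ=3
RL: stance ticks = 5; W→S at t=5 → φ=3
RR: stance ticks = 5; W→S at t=4 → φ=4


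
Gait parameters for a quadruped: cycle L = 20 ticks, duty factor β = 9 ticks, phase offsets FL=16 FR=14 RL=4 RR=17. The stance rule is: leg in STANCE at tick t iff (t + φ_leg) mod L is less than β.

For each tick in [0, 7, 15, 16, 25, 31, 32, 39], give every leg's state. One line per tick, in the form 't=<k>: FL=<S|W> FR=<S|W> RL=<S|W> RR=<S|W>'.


t=0: FL=W FR=W RL=S RR=W
t=7: FL=S FR=S RL=W RR=S
t=15: FL=W FR=W RL=W RR=W
t=16: FL=W FR=W RL=S RR=W
t=25: FL=S FR=W RL=W RR=S
t=31: FL=S FR=S RL=W RR=S
t=32: FL=S FR=S RL=W RR=W
t=39: FL=W FR=W RL=S RR=W

t=0: phase=(16,14,4,17) vs β=9 → FL=W FR=W RL=S RR=W
t=7: phase=(3,1,11,4) vs β=9 → FL=S FR=S RL=W RR=S
t=15: phase=(11,9,19,12) vs β=9 → FL=W FR=W RL=W RR=W
t=16: phase=(12,10,0,13) vs β=9 → FL=W FR=W RL=S RR=W
t=25: phase=(1,19,9,2) vs β=9 → FL=S FR=W RL=W RR=S
t=31: phase=(7,5,15,8) vs β=9 → FL=S FR=S RL=W RR=S
t=32: phase=(8,6,16,9) vs β=9 → FL=S FR=S RL=W RR=W
t=39: phase=(15,13,3,16) vs β=9 → FL=W FR=W RL=S RR=W


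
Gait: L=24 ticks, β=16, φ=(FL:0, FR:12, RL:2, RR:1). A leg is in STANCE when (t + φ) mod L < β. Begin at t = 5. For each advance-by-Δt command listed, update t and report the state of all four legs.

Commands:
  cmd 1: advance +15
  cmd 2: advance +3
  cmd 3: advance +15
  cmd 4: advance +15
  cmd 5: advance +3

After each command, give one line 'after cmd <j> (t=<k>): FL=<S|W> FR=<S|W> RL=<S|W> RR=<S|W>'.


start t=5: FL=S FR=W RL=S RR=S
cmd 1: advance +15 → t=20, phase=(20,8,22,21) → FL=W FR=S RL=W RR=W
cmd 2: advance +3 → t=23, phase=(23,11,1,0) → FL=W FR=S RL=S RR=S
cmd 3: advance +15 → t=38, phase=(14,2,16,15) → FL=S FR=S RL=W RR=S
cmd 4: advance +15 → t=53, phase=(5,17,7,6) → FL=S FR=W RL=S RR=S
cmd 5: advance +3 → t=56, phase=(8,20,10,9) → FL=S FR=W RL=S RR=S

after cmd 1 (t=20): FL=W FR=S RL=W RR=W
after cmd 2 (t=23): FL=W FR=S RL=S RR=S
after cmd 3 (t=38): FL=S FR=S RL=W RR=S
after cmd 4 (t=53): FL=S FR=W RL=S RR=S
after cmd 5 (t=56): FL=S FR=W RL=S RR=S


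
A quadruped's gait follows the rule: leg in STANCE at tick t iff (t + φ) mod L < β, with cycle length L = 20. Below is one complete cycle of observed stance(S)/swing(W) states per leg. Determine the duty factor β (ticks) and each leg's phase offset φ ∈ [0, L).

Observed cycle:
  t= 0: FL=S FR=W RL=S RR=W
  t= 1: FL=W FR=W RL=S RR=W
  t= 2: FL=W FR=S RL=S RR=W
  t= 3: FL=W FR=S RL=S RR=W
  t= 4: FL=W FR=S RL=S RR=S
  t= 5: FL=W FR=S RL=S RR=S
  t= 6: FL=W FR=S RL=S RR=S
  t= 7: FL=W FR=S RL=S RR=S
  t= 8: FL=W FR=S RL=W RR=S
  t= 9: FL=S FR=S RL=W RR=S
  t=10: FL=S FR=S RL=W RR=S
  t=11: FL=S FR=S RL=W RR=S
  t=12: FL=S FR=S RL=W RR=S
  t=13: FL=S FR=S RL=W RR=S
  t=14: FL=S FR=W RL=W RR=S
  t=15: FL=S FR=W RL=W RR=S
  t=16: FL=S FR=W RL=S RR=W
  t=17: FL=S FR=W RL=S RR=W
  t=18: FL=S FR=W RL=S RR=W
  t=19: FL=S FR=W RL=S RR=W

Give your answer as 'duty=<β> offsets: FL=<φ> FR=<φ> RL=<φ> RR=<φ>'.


duty β = stance ticks per leg = 12
FL: stance ticks = 12; W→S at t=9 → φ=11
FR: stance ticks = 12; W→S at t=2 → φ=18
RL: stance ticks = 12; W→S at t=16 → φ=4
RR: stance ticks = 12; W→S at t=4 → φ=16

duty=12 offsets: FL=11 FR=18 RL=4 RR=16


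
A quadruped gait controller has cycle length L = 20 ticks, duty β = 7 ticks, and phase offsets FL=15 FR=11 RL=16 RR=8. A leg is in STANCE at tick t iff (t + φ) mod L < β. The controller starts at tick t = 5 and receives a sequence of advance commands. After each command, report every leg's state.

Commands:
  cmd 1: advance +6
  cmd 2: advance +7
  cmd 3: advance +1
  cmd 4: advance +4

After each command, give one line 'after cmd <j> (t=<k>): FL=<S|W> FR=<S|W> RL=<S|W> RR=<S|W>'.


after cmd 1 (t=11): FL=S FR=S RL=W RR=W
after cmd 2 (t=18): FL=W FR=W RL=W RR=S
after cmd 3 (t=19): FL=W FR=W RL=W RR=W
after cmd 4 (t=23): FL=W FR=W RL=W RR=W

start t=5: FL=S FR=W RL=S RR=W
cmd 1: advance +6 → t=11, phase=(6,2,7,19) → FL=S FR=S RL=W RR=W
cmd 2: advance +7 → t=18, phase=(13,9,14,6) → FL=W FR=W RL=W RR=S
cmd 3: advance +1 → t=19, phase=(14,10,15,7) → FL=W FR=W RL=W RR=W
cmd 4: advance +4 → t=23, phase=(18,14,19,11) → FL=W FR=W RL=W RR=W


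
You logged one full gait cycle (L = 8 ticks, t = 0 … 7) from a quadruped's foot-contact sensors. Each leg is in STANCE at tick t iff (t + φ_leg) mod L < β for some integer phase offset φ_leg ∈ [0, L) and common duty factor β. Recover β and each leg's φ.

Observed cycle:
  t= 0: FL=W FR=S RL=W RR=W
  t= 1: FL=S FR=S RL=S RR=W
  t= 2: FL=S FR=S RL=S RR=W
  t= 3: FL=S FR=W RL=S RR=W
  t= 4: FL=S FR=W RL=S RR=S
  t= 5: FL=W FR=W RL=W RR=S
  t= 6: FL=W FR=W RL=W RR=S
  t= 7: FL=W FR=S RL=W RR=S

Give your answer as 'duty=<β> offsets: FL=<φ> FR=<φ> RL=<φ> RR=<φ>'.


duty=4 offsets: FL=7 FR=1 RL=7 RR=4

duty β = stance ticks per leg = 4
FL: stance ticks = 4; W→S at t=1 → φ=7
FR: stance ticks = 4; W→S at t=7 → φ=1
RL: stance ticks = 4; W→S at t=1 → φ=7
RR: stance ticks = 4; W→S at t=4 → φ=4


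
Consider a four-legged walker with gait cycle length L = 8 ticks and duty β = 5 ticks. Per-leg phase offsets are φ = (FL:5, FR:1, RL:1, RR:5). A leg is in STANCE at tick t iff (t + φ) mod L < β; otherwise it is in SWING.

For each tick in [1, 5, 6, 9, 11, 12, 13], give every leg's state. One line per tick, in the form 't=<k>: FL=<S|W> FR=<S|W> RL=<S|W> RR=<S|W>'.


t=1: FL=W FR=S RL=S RR=W
t=5: FL=S FR=W RL=W RR=S
t=6: FL=S FR=W RL=W RR=S
t=9: FL=W FR=S RL=S RR=W
t=11: FL=S FR=S RL=S RR=S
t=12: FL=S FR=W RL=W RR=S
t=13: FL=S FR=W RL=W RR=S

t=1: phase=(6,2,2,6) vs β=5 → FL=W FR=S RL=S RR=W
t=5: phase=(2,6,6,2) vs β=5 → FL=S FR=W RL=W RR=S
t=6: phase=(3,7,7,3) vs β=5 → FL=S FR=W RL=W RR=S
t=9: phase=(6,2,2,6) vs β=5 → FL=W FR=S RL=S RR=W
t=11: phase=(0,4,4,0) vs β=5 → FL=S FR=S RL=S RR=S
t=12: phase=(1,5,5,1) vs β=5 → FL=S FR=W RL=W RR=S
t=13: phase=(2,6,6,2) vs β=5 → FL=S FR=W RL=W RR=S


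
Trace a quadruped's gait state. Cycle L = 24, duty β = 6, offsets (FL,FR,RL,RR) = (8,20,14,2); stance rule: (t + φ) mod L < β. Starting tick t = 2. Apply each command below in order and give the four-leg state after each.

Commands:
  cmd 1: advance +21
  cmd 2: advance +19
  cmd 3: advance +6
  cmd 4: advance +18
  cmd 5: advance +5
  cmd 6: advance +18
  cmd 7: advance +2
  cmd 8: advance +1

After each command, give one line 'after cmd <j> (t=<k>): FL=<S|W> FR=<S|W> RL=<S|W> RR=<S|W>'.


after cmd 1 (t=23): FL=W FR=W RL=W RR=S
after cmd 2 (t=42): FL=S FR=W RL=W RR=W
after cmd 3 (t=48): FL=W FR=W RL=W RR=S
after cmd 4 (t=66): FL=S FR=W RL=W RR=W
after cmd 5 (t=71): FL=W FR=W RL=W RR=S
after cmd 6 (t=89): FL=S FR=W RL=W RR=W
after cmd 7 (t=91): FL=S FR=W RL=W RR=W
after cmd 8 (t=92): FL=S FR=W RL=W RR=W

start t=2: FL=W FR=W RL=W RR=S
cmd 1: advance +21 → t=23, phase=(7,19,13,1) → FL=W FR=W RL=W RR=S
cmd 2: advance +19 → t=42, phase=(2,14,8,20) → FL=S FR=W RL=W RR=W
cmd 3: advance +6 → t=48, phase=(8,20,14,2) → FL=W FR=W RL=W RR=S
cmd 4: advance +18 → t=66, phase=(2,14,8,20) → FL=S FR=W RL=W RR=W
cmd 5: advance +5 → t=71, phase=(7,19,13,1) → FL=W FR=W RL=W RR=S
cmd 6: advance +18 → t=89, phase=(1,13,7,19) → FL=S FR=W RL=W RR=W
cmd 7: advance +2 → t=91, phase=(3,15,9,21) → FL=S FR=W RL=W RR=W
cmd 8: advance +1 → t=92, phase=(4,16,10,22) → FL=S FR=W RL=W RR=W


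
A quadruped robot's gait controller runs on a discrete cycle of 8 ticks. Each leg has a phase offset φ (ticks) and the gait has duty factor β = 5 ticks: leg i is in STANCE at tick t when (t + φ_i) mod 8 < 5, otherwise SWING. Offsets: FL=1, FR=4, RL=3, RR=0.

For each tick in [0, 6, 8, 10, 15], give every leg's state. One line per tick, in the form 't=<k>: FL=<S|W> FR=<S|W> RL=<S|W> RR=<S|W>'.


t=0: phase=(1,4,3,0) vs β=5 → FL=S FR=S RL=S RR=S
t=6: phase=(7,2,1,6) vs β=5 → FL=W FR=S RL=S RR=W
t=8: phase=(1,4,3,0) vs β=5 → FL=S FR=S RL=S RR=S
t=10: phase=(3,6,5,2) vs β=5 → FL=S FR=W RL=W RR=S
t=15: phase=(0,3,2,7) vs β=5 → FL=S FR=S RL=S RR=W

t=0: FL=S FR=S RL=S RR=S
t=6: FL=W FR=S RL=S RR=W
t=8: FL=S FR=S RL=S RR=S
t=10: FL=S FR=W RL=W RR=S
t=15: FL=S FR=S RL=S RR=W


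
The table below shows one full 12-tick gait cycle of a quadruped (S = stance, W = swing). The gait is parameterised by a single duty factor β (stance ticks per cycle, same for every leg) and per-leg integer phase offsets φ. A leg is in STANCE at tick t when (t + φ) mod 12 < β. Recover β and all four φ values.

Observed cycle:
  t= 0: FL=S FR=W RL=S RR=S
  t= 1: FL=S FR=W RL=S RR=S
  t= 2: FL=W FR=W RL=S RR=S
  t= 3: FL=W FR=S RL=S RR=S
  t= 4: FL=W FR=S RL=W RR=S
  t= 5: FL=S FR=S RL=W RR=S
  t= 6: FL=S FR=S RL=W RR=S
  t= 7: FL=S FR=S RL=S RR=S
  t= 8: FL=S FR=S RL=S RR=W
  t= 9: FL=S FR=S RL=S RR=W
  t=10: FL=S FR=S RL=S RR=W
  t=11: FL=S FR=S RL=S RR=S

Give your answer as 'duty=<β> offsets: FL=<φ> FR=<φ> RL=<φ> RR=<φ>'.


duty β = stance ticks per leg = 9
FL: stance ticks = 9; W→S at t=5 → φ=7
FR: stance ticks = 9; W→S at t=3 → φ=9
RL: stance ticks = 9; W→S at t=7 → φ=5
RR: stance ticks = 9; W→S at t=11 → φ=1

duty=9 offsets: FL=7 FR=9 RL=5 RR=1


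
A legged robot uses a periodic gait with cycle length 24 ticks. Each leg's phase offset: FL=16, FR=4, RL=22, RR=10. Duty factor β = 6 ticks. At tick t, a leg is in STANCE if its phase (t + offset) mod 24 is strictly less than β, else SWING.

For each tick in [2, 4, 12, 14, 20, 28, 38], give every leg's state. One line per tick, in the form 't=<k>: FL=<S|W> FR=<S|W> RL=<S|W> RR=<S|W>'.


t=2: FL=W FR=W RL=S RR=W
t=4: FL=W FR=W RL=S RR=W
t=12: FL=S FR=W RL=W RR=W
t=14: FL=W FR=W RL=W RR=S
t=20: FL=W FR=S RL=W RR=W
t=28: FL=W FR=W RL=S RR=W
t=38: FL=W FR=W RL=W RR=S

t=2: phase=(18,6,0,12) vs β=6 → FL=W FR=W RL=S RR=W
t=4: phase=(20,8,2,14) vs β=6 → FL=W FR=W RL=S RR=W
t=12: phase=(4,16,10,22) vs β=6 → FL=S FR=W RL=W RR=W
t=14: phase=(6,18,12,0) vs β=6 → FL=W FR=W RL=W RR=S
t=20: phase=(12,0,18,6) vs β=6 → FL=W FR=S RL=W RR=W
t=28: phase=(20,8,2,14) vs β=6 → FL=W FR=W RL=S RR=W
t=38: phase=(6,18,12,0) vs β=6 → FL=W FR=W RL=W RR=S


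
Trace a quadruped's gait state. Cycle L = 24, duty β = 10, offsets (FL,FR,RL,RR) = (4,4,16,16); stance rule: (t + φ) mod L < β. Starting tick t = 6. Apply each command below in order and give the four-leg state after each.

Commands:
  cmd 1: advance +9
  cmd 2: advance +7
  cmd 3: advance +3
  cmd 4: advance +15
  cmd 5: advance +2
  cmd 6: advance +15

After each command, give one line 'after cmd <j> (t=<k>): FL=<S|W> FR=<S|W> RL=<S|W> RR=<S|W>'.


after cmd 1 (t=15): FL=W FR=W RL=S RR=S
after cmd 2 (t=22): FL=S FR=S RL=W RR=W
after cmd 3 (t=25): FL=S FR=S RL=W RR=W
after cmd 4 (t=40): FL=W FR=W RL=S RR=S
after cmd 5 (t=42): FL=W FR=W RL=W RR=W
after cmd 6 (t=57): FL=W FR=W RL=S RR=S

start t=6: FL=W FR=W RL=W RR=W
cmd 1: advance +9 → t=15, phase=(19,19,7,7) → FL=W FR=W RL=S RR=S
cmd 2: advance +7 → t=22, phase=(2,2,14,14) → FL=S FR=S RL=W RR=W
cmd 3: advance +3 → t=25, phase=(5,5,17,17) → FL=S FR=S RL=W RR=W
cmd 4: advance +15 → t=40, phase=(20,20,8,8) → FL=W FR=W RL=S RR=S
cmd 5: advance +2 → t=42, phase=(22,22,10,10) → FL=W FR=W RL=W RR=W
cmd 6: advance +15 → t=57, phase=(13,13,1,1) → FL=W FR=W RL=S RR=S


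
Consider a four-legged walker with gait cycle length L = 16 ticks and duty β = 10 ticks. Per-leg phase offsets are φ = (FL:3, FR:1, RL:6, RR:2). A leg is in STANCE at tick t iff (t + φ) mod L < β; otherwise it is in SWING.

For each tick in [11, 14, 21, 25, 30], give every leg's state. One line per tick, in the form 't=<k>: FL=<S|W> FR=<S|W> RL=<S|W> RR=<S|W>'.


t=11: phase=(14,12,1,13) vs β=10 → FL=W FR=W RL=S RR=W
t=14: phase=(1,15,4,0) vs β=10 → FL=S FR=W RL=S RR=S
t=21: phase=(8,6,11,7) vs β=10 → FL=S FR=S RL=W RR=S
t=25: phase=(12,10,15,11) vs β=10 → FL=W FR=W RL=W RR=W
t=30: phase=(1,15,4,0) vs β=10 → FL=S FR=W RL=S RR=S

t=11: FL=W FR=W RL=S RR=W
t=14: FL=S FR=W RL=S RR=S
t=21: FL=S FR=S RL=W RR=S
t=25: FL=W FR=W RL=W RR=W
t=30: FL=S FR=W RL=S RR=S


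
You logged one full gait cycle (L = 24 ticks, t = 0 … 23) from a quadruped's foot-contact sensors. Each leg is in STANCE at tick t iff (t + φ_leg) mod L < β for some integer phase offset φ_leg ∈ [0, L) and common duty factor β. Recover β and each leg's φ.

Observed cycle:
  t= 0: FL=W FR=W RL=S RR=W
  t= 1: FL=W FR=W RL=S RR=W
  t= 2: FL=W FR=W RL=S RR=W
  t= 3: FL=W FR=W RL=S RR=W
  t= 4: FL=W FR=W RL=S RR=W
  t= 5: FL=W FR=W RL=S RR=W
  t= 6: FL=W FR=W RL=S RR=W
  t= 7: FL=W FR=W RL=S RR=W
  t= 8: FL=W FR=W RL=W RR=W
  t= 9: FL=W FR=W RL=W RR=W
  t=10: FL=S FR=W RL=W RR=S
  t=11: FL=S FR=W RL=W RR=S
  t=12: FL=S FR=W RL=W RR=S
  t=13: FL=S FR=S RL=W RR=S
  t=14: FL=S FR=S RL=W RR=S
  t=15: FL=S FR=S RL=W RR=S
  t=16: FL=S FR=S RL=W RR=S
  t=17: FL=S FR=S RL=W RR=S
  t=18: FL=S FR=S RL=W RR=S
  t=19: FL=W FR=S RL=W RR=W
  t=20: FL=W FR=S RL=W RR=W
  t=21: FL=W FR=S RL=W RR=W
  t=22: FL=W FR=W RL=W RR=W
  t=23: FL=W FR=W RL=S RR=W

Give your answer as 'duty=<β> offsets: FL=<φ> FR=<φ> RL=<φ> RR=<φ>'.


duty=9 offsets: FL=14 FR=11 RL=1 RR=14

duty β = stance ticks per leg = 9
FL: stance ticks = 9; W→S at t=10 → φ=14
FR: stance ticks = 9; W→S at t=13 → φ=11
RL: stance ticks = 9; W→S at t=23 → φ=1
RR: stance ticks = 9; W→S at t=10 → φ=14


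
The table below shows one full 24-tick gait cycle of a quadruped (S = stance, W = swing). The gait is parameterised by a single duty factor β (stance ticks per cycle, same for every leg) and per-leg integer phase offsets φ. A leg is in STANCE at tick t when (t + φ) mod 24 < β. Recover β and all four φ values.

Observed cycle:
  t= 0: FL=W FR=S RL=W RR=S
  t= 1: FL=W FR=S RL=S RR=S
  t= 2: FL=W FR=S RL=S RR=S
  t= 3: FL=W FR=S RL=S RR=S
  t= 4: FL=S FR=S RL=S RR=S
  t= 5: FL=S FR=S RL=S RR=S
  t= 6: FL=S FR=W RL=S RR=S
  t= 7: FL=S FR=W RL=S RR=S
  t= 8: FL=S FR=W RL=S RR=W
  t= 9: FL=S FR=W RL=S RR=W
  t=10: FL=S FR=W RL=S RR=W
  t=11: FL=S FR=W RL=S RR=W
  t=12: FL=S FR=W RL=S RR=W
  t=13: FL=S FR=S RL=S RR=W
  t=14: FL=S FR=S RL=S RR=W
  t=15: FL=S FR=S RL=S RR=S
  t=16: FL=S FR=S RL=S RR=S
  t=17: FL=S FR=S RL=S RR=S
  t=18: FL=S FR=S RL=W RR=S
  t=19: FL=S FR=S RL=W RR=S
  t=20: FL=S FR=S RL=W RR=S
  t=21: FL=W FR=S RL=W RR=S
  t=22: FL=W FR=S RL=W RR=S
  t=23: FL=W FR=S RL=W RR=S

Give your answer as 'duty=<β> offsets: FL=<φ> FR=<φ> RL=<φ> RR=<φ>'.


duty β = stance ticks per leg = 17
FL: stance ticks = 17; W→S at t=4 → φ=20
FR: stance ticks = 17; W→S at t=13 → φ=11
RL: stance ticks = 17; W→S at t=1 → φ=23
RR: stance ticks = 17; W→S at t=15 → φ=9

duty=17 offsets: FL=20 FR=11 RL=23 RR=9


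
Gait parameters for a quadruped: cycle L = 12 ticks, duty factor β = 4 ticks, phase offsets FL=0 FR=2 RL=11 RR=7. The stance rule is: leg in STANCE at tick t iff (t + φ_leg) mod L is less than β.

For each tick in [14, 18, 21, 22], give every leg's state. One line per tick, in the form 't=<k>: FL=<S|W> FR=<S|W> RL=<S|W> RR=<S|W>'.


t=14: phase=(2,4,1,9) vs β=4 → FL=S FR=W RL=S RR=W
t=18: phase=(6,8,5,1) vs β=4 → FL=W FR=W RL=W RR=S
t=21: phase=(9,11,8,4) vs β=4 → FL=W FR=W RL=W RR=W
t=22: phase=(10,0,9,5) vs β=4 → FL=W FR=S RL=W RR=W

t=14: FL=S FR=W RL=S RR=W
t=18: FL=W FR=W RL=W RR=S
t=21: FL=W FR=W RL=W RR=W
t=22: FL=W FR=S RL=W RR=W


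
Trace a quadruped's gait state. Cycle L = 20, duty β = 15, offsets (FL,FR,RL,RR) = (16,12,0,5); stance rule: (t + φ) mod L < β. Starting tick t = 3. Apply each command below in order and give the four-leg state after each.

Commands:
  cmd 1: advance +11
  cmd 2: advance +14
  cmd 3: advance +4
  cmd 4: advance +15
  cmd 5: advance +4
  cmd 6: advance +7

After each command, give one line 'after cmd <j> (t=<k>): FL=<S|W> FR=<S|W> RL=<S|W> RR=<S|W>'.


start t=3: FL=W FR=W RL=S RR=S
cmd 1: advance +11 → t=14, phase=(10,6,14,19) → FL=S FR=S RL=S RR=W
cmd 2: advance +14 → t=28, phase=(4,0,8,13) → FL=S FR=S RL=S RR=S
cmd 3: advance +4 → t=32, phase=(8,4,12,17) → FL=S FR=S RL=S RR=W
cmd 4: advance +15 → t=47, phase=(3,19,7,12) → FL=S FR=W RL=S RR=S
cmd 5: advance +4 → t=51, phase=(7,3,11,16) → FL=S FR=S RL=S RR=W
cmd 6: advance +7 → t=58, phase=(14,10,18,3) → FL=S FR=S RL=W RR=S

after cmd 1 (t=14): FL=S FR=S RL=S RR=W
after cmd 2 (t=28): FL=S FR=S RL=S RR=S
after cmd 3 (t=32): FL=S FR=S RL=S RR=W
after cmd 4 (t=47): FL=S FR=W RL=S RR=S
after cmd 5 (t=51): FL=S FR=S RL=S RR=W
after cmd 6 (t=58): FL=S FR=S RL=W RR=S


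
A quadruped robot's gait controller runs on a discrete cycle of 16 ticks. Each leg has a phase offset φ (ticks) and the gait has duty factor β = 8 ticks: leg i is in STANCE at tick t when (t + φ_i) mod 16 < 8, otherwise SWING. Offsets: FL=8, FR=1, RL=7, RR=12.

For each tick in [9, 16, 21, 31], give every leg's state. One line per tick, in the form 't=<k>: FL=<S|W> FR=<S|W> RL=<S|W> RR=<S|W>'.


t=9: FL=S FR=W RL=S RR=S
t=16: FL=W FR=S RL=S RR=W
t=21: FL=W FR=S RL=W RR=S
t=31: FL=S FR=S RL=S RR=W

t=9: phase=(1,10,0,5) vs β=8 → FL=S FR=W RL=S RR=S
t=16: phase=(8,1,7,12) vs β=8 → FL=W FR=S RL=S RR=W
t=21: phase=(13,6,12,1) vs β=8 → FL=W FR=S RL=W RR=S
t=31: phase=(7,0,6,11) vs β=8 → FL=S FR=S RL=S RR=W


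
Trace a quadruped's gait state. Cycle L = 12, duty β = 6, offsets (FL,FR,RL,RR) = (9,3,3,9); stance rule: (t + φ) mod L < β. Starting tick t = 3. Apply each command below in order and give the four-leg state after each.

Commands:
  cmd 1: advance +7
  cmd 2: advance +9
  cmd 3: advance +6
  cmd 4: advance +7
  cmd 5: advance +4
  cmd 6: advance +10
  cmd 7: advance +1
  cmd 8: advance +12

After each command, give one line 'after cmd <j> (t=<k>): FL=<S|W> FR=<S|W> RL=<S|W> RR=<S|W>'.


start t=3: FL=S FR=W RL=W RR=S
cmd 1: advance +7 → t=10, phase=(7,1,1,7) → FL=W FR=S RL=S RR=W
cmd 2: advance +9 → t=19, phase=(4,10,10,4) → FL=S FR=W RL=W RR=S
cmd 3: advance +6 → t=25, phase=(10,4,4,10) → FL=W FR=S RL=S RR=W
cmd 4: advance +7 → t=32, phase=(5,11,11,5) → FL=S FR=W RL=W RR=S
cmd 5: advance +4 → t=36, phase=(9,3,3,9) → FL=W FR=S RL=S RR=W
cmd 6: advance +10 → t=46, phase=(7,1,1,7) → FL=W FR=S RL=S RR=W
cmd 7: advance +1 → t=47, phase=(8,2,2,8) → FL=W FR=S RL=S RR=W
cmd 8: advance +12 → t=59, phase=(8,2,2,8) → FL=W FR=S RL=S RR=W

after cmd 1 (t=10): FL=W FR=S RL=S RR=W
after cmd 2 (t=19): FL=S FR=W RL=W RR=S
after cmd 3 (t=25): FL=W FR=S RL=S RR=W
after cmd 4 (t=32): FL=S FR=W RL=W RR=S
after cmd 5 (t=36): FL=W FR=S RL=S RR=W
after cmd 6 (t=46): FL=W FR=S RL=S RR=W
after cmd 7 (t=47): FL=W FR=S RL=S RR=W
after cmd 8 (t=59): FL=W FR=S RL=S RR=W


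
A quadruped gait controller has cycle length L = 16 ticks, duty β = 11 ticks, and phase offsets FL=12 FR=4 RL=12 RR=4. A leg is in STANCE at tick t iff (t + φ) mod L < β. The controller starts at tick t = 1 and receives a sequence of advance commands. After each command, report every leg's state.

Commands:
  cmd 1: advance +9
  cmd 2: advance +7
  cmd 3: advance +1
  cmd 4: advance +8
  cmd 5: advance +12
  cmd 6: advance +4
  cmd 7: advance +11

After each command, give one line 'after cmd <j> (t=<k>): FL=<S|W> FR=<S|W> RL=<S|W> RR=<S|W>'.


start t=1: FL=W FR=S RL=W RR=S
cmd 1: advance +9 → t=10, phase=(6,14,6,14) → FL=S FR=W RL=S RR=W
cmd 2: advance +7 → t=17, phase=(13,5,13,5) → FL=W FR=S RL=W RR=S
cmd 3: advance +1 → t=18, phase=(14,6,14,6) → FL=W FR=S RL=W RR=S
cmd 4: advance +8 → t=26, phase=(6,14,6,14) → FL=S FR=W RL=S RR=W
cmd 5: advance +12 → t=38, phase=(2,10,2,10) → FL=S FR=S RL=S RR=S
cmd 6: advance +4 → t=42, phase=(6,14,6,14) → FL=S FR=W RL=S RR=W
cmd 7: advance +11 → t=53, phase=(1,9,1,9) → FL=S FR=S RL=S RR=S

after cmd 1 (t=10): FL=S FR=W RL=S RR=W
after cmd 2 (t=17): FL=W FR=S RL=W RR=S
after cmd 3 (t=18): FL=W FR=S RL=W RR=S
after cmd 4 (t=26): FL=S FR=W RL=S RR=W
after cmd 5 (t=38): FL=S FR=S RL=S RR=S
after cmd 6 (t=42): FL=S FR=W RL=S RR=W
after cmd 7 (t=53): FL=S FR=S RL=S RR=S


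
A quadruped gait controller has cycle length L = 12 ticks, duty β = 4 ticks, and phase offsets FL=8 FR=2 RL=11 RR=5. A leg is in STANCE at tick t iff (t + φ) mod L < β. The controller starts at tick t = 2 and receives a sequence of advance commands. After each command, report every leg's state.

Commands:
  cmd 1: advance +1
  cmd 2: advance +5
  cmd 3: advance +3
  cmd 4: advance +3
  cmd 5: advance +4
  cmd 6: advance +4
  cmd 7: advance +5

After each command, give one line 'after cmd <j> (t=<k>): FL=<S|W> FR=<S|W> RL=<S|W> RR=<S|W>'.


after cmd 1 (t=3): FL=W FR=W RL=S RR=W
after cmd 2 (t=8): FL=W FR=W RL=W RR=S
after cmd 3 (t=11): FL=W FR=S RL=W RR=W
after cmd 4 (t=14): FL=W FR=W RL=S RR=W
after cmd 5 (t=18): FL=S FR=W RL=W RR=W
after cmd 6 (t=22): FL=W FR=S RL=W RR=S
after cmd 7 (t=27): FL=W FR=W RL=S RR=W

start t=2: FL=W FR=W RL=S RR=W
cmd 1: advance +1 → t=3, phase=(11,5,2,8) → FL=W FR=W RL=S RR=W
cmd 2: advance +5 → t=8, phase=(4,10,7,1) → FL=W FR=W RL=W RR=S
cmd 3: advance +3 → t=11, phase=(7,1,10,4) → FL=W FR=S RL=W RR=W
cmd 4: advance +3 → t=14, phase=(10,4,1,7) → FL=W FR=W RL=S RR=W
cmd 5: advance +4 → t=18, phase=(2,8,5,11) → FL=S FR=W RL=W RR=W
cmd 6: advance +4 → t=22, phase=(6,0,9,3) → FL=W FR=S RL=W RR=S
cmd 7: advance +5 → t=27, phase=(11,5,2,8) → FL=W FR=W RL=S RR=W


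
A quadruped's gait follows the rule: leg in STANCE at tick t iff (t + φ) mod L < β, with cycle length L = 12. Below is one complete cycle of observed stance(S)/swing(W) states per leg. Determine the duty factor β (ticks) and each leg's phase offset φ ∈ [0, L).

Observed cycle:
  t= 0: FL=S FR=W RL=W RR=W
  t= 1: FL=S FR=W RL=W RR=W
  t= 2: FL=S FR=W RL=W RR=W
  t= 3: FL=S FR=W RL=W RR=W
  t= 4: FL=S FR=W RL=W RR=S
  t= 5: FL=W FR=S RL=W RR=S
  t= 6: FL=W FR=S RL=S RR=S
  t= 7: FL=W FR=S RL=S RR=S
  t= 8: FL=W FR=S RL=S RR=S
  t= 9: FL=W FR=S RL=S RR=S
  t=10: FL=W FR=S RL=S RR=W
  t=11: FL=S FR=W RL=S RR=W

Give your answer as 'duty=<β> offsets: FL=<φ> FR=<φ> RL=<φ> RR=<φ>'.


duty=6 offsets: FL=1 FR=7 RL=6 RR=8

duty β = stance ticks per leg = 6
FL: stance ticks = 6; W→S at t=11 → φ=1
FR: stance ticks = 6; W→S at t=5 → φ=7
RL: stance ticks = 6; W→S at t=6 → φ=6
RR: stance ticks = 6; W→S at t=4 → φ=8


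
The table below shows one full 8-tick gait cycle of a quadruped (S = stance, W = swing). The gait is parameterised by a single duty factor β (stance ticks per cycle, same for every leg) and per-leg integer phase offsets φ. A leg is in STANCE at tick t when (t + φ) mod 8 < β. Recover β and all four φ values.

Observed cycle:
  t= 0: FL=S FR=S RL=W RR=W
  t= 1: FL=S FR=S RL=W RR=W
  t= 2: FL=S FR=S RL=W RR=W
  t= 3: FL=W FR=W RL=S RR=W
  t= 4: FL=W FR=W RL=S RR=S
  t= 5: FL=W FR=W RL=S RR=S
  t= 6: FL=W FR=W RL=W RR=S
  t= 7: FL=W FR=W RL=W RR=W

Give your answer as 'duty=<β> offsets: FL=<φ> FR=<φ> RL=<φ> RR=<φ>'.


duty=3 offsets: FL=0 FR=0 RL=5 RR=4

duty β = stance ticks per leg = 3
FL: stance ticks = 3; W→S at t=0 → φ=0
FR: stance ticks = 3; W→S at t=0 → φ=0
RL: stance ticks = 3; W→S at t=3 → φ=5
RR: stance ticks = 3; W→S at t=4 → φ=4


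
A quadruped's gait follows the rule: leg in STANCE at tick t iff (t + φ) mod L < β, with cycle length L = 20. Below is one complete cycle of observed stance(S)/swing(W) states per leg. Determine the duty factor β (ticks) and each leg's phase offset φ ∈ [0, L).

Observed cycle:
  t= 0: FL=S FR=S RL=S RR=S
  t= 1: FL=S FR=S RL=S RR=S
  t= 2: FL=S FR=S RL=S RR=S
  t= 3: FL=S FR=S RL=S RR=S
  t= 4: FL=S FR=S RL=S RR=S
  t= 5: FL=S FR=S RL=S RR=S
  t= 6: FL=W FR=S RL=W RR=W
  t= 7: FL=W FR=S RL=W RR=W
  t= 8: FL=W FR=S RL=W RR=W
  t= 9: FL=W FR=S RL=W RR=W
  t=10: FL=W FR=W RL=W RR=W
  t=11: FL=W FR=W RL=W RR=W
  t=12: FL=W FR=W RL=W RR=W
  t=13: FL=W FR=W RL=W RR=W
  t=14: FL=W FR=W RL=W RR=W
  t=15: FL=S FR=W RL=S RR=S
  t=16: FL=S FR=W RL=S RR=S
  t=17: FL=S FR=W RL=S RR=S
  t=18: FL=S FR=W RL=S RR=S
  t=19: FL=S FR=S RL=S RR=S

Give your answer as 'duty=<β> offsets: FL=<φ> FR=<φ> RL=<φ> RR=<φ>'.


duty β = stance ticks per leg = 11
FL: stance ticks = 11; W→S at t=15 → φ=5
FR: stance ticks = 11; W→S at t=19 → φ=1
RL: stance ticks = 11; W→S at t=15 → φ=5
RR: stance ticks = 11; W→S at t=15 → φ=5

duty=11 offsets: FL=5 FR=1 RL=5 RR=5
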